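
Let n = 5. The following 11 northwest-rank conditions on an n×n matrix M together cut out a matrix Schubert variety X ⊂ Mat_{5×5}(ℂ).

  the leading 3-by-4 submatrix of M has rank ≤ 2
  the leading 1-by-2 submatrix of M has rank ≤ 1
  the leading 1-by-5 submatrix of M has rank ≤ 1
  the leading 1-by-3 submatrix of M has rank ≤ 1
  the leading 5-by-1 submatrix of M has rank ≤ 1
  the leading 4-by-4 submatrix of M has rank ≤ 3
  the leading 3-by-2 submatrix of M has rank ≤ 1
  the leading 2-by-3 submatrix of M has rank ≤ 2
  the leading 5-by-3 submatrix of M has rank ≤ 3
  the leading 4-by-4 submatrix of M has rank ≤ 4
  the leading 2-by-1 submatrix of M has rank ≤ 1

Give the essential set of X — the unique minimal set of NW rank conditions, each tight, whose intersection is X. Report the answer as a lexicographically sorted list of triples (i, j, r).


Rank table r_w(5×5) implied by the 11 constraints:

  R[1]: 1 1 1 1 1
  R[2]: 1 1 2 2 2
  R[3]: 1 1 2 2 3
  R[4]: 1 2 3 3 4
  R[5]: 1 2 3 4 5

reading off 1-entries of Δ²R: w = (1, 3, 5, 2, 4).

Rothe diagram D(w) (3 cells), 2 SE-corners (essential conditions):

[(3, 2, 1), (3, 4, 2)]


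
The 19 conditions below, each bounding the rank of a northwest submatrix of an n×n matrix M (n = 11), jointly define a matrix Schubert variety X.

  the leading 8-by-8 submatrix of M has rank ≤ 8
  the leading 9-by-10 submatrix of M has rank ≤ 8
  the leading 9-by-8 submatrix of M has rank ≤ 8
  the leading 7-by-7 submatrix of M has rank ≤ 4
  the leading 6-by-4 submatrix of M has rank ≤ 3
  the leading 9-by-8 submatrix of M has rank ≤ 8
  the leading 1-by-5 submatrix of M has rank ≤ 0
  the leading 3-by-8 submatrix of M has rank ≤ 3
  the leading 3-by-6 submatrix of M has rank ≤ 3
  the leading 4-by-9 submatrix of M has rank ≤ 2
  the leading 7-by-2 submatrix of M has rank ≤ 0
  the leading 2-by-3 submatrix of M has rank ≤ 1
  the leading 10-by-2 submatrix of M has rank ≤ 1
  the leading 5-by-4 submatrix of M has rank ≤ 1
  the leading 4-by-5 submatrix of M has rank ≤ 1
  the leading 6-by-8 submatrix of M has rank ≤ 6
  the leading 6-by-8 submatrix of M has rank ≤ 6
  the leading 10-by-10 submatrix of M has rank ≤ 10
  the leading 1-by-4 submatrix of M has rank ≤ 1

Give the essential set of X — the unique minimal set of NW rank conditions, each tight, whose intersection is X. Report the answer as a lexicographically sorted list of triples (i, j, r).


Computing R[i][j] = min implied NW-rank bound (n=11, 19 conditions):

  R[1]: 0 0 0 0 0 1 1 1 1 1 1
  R[2]: 0 0 1 1 1 2 2 2 2 2 2
  R[3]: 0 0 1 1 1 2 2 2 2 3 3
  R[4]: 0 0 1 1 1 2 2 2 2 3 4
  R[5]: 0 0 1 1 2 3 3 3 3 4 5
  R[6]: 0 0 1 2 3 4 4 4 4 5 6
  R[7]: 0 0 1 2 3 4 4 5 5 6 7
  R[8]: 1 1 2 3 4 5 5 6 6 7 8
  R[9]: 1 1 2 3 4 5 6 7 7 8 9
  R[10]: 1 1 2 3 4 5 6 7 8 9 10
  R[11]: 1 2 3 4 5 6 7 8 9 10 11

reading off 1-entries of Δ²R: w = (6, 3, 10, 11, 5, 4, 8, 1, 7, 9, 2).

D(w) has 31 cells with 7 SE-corners; essential set:

[(1, 5, 0), (4, 5, 1), (4, 9, 2), (5, 4, 1), (7, 2, 0), (7, 7, 4), (10, 2, 1)]


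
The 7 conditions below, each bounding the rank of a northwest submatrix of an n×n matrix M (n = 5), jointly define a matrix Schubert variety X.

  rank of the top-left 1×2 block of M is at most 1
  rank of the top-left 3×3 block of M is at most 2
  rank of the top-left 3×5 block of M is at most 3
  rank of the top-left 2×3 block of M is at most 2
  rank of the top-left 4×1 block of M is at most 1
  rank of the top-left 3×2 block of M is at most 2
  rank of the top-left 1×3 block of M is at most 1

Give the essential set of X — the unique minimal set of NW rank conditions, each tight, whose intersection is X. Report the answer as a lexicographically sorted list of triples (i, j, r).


Rank table r_w(5×5) implied by the 7 constraints:

  i=1: 1  1  1  1  1
  i=2: 1  2  2  2  2
  i=3: 1  2  2  3  3
  i=4: 1  2  3  4  4
  i=5: 1  2  3  4  5

giving w = (1, 2, 4, 3, 5) via Δ²R.

D(w) has 1 cell with 1 SE-corner; essential set:

[(3, 3, 2)]


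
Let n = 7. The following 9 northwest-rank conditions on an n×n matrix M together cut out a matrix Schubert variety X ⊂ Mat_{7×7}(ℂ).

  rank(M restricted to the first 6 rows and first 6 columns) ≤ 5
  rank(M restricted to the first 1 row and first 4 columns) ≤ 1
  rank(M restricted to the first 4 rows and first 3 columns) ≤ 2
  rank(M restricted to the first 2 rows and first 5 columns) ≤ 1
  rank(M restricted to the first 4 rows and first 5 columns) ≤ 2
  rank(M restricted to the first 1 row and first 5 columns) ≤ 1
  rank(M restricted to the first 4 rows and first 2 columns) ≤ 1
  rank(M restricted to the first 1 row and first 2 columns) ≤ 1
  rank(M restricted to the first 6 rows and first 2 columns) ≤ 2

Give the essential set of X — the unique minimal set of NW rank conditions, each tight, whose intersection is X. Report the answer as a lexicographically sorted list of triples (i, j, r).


Rank table r_w(7×7) implied by the 9 constraints:

  R[1]: 1 | 1 | 1 | 1 | 1 | 1 | 1
  R[2]: 1 | 1 | 1 | 1 | 1 | 2 | 2
  R[3]: 1 | 1 | 2 | 2 | 2 | 3 | 3
  R[4]: 1 | 1 | 2 | 2 | 2 | 3 | 4
  R[5]: 1 | 2 | 3 | 3 | 3 | 4 | 5
  R[6]: 1 | 2 | 3 | 4 | 4 | 5 | 6
  R[7]: 1 | 2 | 3 | 4 | 5 | 6 | 7

hence w(1..7) = (1, 6, 3, 7, 2, 4, 5).

Rothe diagram D(w) (8 cells), 3 SE-corners (essential conditions):

[(2, 5, 1), (4, 2, 1), (4, 5, 2)]


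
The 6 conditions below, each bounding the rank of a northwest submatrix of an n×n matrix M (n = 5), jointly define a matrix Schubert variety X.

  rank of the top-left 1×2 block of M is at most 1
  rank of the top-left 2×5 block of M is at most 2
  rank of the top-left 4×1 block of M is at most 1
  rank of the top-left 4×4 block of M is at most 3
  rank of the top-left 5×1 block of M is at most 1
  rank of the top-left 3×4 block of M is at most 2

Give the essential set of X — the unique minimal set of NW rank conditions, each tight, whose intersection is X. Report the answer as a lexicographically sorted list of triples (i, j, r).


Propagating the 6 rank bounds to every northwest block:

  1, 1, 1, 1, 1
  1, 2, 2, 2, 2
  1, 2, 2, 2, 3
  1, 2, 3, 3, 4
  1, 2, 3, 4, 5

second differences of R give the permutation w = (1, 2, 5, 3, 4).

Fulton essential set (1 of the 2 Rothe cells):

[(3, 4, 2)]


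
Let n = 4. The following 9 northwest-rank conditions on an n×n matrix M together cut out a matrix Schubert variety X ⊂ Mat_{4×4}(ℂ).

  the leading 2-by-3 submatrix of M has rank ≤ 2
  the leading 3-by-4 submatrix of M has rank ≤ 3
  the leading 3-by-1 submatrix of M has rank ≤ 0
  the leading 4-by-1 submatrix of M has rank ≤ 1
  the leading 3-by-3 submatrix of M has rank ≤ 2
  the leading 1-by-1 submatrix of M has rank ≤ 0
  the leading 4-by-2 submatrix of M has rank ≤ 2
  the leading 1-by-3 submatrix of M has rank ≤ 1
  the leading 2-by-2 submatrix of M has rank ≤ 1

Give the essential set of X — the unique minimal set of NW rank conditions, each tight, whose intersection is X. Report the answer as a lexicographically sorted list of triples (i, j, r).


Computing R[i][j] = min implied NW-rank bound (n=4, 9 conditions):

  0, 1, 1, 1
  0, 1, 2, 2
  0, 1, 2, 3
  1, 2, 3, 4

giving w = (2, 3, 4, 1) via Δ²R.

Fulton essential set (1 of the 3 Rothe cells):

[(3, 1, 0)]


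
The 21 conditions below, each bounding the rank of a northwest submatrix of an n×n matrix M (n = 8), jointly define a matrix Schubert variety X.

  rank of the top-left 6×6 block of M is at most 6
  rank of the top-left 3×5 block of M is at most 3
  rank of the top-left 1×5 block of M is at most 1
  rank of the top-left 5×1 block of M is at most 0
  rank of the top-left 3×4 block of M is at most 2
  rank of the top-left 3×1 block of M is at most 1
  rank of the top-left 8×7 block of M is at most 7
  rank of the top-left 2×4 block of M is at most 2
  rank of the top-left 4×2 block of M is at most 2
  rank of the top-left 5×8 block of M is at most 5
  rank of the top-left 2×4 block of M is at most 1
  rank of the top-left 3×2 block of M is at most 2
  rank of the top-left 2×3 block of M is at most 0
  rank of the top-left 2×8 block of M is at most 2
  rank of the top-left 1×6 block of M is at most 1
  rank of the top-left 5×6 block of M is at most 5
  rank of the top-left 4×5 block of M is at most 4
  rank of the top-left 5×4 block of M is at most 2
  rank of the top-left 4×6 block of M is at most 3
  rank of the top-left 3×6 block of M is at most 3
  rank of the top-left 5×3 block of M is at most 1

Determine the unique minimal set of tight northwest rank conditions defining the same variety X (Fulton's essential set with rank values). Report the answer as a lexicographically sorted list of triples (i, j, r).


Propagating the 21 rank bounds to every northwest block:

  0 | 0 | 0 | 1 | 1 | 1 | 1 | 1
  0 | 0 | 0 | 1 | 2 | 2 | 2 | 2
  0 | 1 | 1 | 2 | 3 | 3 | 3 | 3
  0 | 1 | 1 | 2 | 3 | 3 | 4 | 4
  0 | 1 | 1 | 2 | 3 | 4 | 5 | 5
  1 | 2 | 2 | 3 | 4 | 5 | 6 | 6
  1 | 2 | 3 | 4 | 5 | 6 | 7 | 7
  1 | 2 | 3 | 4 | 5 | 6 | 7 | 8

reading off 1-entries of Δ²R: w = (4, 5, 2, 7, 6, 1, 3, 8).

|D(w)|=12, |Ess(w)|=4:

[(2, 3, 0), (4, 6, 3), (5, 1, 0), (5, 3, 1)]


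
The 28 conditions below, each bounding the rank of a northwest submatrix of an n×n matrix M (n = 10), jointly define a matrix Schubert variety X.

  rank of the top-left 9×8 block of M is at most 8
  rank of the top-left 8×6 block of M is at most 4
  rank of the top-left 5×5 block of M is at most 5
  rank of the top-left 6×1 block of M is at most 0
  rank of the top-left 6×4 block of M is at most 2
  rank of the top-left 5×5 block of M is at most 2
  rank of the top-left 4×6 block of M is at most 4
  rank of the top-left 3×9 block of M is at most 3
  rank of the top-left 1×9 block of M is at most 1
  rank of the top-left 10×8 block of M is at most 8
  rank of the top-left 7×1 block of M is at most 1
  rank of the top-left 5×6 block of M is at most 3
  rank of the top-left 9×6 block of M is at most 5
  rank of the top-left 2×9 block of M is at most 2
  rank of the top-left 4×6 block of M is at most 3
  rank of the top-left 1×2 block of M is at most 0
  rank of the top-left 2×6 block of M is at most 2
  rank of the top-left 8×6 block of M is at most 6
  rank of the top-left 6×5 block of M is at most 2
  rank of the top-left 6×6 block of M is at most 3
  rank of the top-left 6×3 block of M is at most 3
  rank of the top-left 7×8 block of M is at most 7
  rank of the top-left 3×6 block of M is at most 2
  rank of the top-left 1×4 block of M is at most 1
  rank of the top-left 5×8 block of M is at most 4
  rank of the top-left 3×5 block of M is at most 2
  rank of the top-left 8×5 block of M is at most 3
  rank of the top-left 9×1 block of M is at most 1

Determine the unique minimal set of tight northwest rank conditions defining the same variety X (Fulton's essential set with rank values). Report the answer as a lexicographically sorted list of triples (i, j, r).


Computing R[i][j] = min implied NW-rank bound (n=10, 28 conditions):

  0, 0, 1, 1, 1, 1, 1, 1, 1, 1
  0, 1, 2, 2, 2, 2, 2, 2, 2, 2
  0, 1, 2, 2, 2, 2, 3, 3, 3, 3
  0, 1, 2, 2, 2, 3, 4, 4, 4, 4
  0, 1, 2, 2, 2, 3, 4, 4, 5, 5
  0, 1, 2, 2, 2, 3, 4, 5, 6, 6
  1, 2, 3, 3, 3, 4, 5, 6, 7, 7
  1, 2, 3, 3, 3, 4, 5, 6, 7, 8
  1, 2, 3, 4, 4, 5, 6, 7, 8, 9
  1, 2, 3, 4, 5, 6, 7, 8, 9, 10

giving w = (3, 2, 7, 6, 9, 8, 1, 10, 4, 5) via Δ²R.

6 SE-corners of the 19-cell Rothe diagram give Ess(w):

[(1, 2, 0), (3, 6, 2), (5, 8, 4), (6, 1, 0), (6, 5, 2), (8, 5, 3)]


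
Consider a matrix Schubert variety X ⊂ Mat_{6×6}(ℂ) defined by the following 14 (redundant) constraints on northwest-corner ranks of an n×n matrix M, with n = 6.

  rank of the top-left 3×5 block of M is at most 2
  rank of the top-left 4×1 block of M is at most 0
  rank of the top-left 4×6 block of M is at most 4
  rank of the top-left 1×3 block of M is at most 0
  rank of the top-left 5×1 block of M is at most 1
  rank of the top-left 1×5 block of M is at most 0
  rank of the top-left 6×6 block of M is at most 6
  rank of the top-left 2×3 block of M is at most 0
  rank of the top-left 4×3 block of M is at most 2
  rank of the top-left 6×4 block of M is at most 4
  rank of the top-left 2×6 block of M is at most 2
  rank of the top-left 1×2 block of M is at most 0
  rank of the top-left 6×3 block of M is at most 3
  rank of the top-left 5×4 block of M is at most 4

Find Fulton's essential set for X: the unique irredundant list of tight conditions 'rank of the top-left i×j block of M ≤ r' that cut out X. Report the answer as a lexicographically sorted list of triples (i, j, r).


Rank table r_w(6×6) implied by the 14 constraints:

  i=1: 0 0 0 0 0 1
  i=2: 0 0 0 1 1 2
  i=3: 0 1 1 2 2 3
  i=4: 0 1 2 3 3 4
  i=5: 1 2 3 4 4 5
  i=6: 1 2 3 4 5 6

second differences of R give the permutation w = (6, 4, 2, 3, 1, 5).

ℓ(w)=10; the 3 essential cells (i,j,r):

[(1, 5, 0), (2, 3, 0), (4, 1, 0)]


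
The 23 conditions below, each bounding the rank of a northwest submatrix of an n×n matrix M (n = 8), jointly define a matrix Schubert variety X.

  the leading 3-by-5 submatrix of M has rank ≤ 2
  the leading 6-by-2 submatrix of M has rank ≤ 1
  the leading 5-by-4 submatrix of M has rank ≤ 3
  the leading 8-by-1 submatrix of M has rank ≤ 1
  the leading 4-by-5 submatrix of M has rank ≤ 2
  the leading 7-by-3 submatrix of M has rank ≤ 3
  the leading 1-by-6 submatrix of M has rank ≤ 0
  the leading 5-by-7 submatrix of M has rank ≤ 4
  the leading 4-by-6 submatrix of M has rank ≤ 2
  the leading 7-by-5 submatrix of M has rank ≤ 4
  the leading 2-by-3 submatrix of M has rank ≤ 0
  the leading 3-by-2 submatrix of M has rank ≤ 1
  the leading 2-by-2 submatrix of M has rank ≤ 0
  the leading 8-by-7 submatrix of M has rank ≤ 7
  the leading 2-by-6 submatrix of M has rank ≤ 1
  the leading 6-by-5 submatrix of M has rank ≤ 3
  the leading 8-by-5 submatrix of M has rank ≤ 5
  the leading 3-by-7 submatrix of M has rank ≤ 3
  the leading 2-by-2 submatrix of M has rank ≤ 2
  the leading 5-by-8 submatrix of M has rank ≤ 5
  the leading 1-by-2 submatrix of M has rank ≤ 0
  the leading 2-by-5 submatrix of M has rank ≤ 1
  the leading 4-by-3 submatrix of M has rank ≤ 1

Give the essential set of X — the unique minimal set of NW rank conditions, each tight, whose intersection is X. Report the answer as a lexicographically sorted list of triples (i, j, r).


Rank table r_w(8×8) implied by the 23 constraints:

  R[1]: 0  0  0  0  0  0  1  1
  R[2]: 0  0  0  1  1  1  2  2
  R[3]: 1  1  1  2  2  2  3  3
  R[4]: 1  1  1  2  2  2  3  4
  R[5]: 1  1  2  3  3  3  4  5
  R[6]: 1  1  2  3  3  4  5  6
  R[7]: 1  2  3  4  4  5  6  7
  R[8]: 1  2  3  4  5  6  7  8

giving w = (7, 4, 1, 8, 3, 6, 2, 5) via Δ²R.

|D(w)|=16, |Ess(w)|=6:

[(1, 6, 0), (2, 3, 0), (4, 3, 1), (4, 6, 2), (6, 2, 1), (6, 5, 3)]


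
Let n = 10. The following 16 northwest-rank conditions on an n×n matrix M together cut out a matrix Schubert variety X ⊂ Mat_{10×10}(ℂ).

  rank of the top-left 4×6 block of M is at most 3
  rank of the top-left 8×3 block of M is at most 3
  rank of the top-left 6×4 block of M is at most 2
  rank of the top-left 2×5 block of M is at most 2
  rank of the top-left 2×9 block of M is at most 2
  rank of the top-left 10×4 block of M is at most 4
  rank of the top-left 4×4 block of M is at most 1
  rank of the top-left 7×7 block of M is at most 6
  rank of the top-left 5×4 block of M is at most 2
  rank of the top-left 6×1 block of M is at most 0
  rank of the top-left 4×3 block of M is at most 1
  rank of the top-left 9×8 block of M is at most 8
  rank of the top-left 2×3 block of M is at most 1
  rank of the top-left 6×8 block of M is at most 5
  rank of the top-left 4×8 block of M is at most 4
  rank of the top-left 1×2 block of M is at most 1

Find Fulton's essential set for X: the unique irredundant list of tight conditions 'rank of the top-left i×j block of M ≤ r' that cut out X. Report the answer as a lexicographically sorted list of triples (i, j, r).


Reconstructing r_w from the 16 given conditions:

  row 1: 0, 1, 1, 1, 1, 1, 1, 1, 1, 1
  row 2: 0, 1, 1, 1, 2, 2, 2, 2, 2, 2
  row 3: 0, 1, 1, 1, 2, 3, 3, 3, 3, 3
  row 4: 0, 1, 1, 1, 2, 3, 4, 4, 4, 4
  row 5: 0, 1, 2, 2, 3, 4, 5, 5, 5, 5
  row 6: 0, 1, 2, 2, 3, 4, 5, 5, 6, 6
  row 7: 1, 2, 3, 3, 4, 5, 6, 6, 7, 7
  row 8: 1, 2, 3, 4, 5, 6, 7, 7, 8, 8
  row 9: 1, 2, 3, 4, 5, 6, 7, 8, 9, 9
  row 10: 1, 2, 3, 4, 5, 6, 7, 8, 9, 10

the unique w with this rank table is (2, 5, 6, 7, 3, 9, 1, 4, 8, 10).

D(w) has 14 cells with 4 SE-corners; essential set:

[(4, 4, 1), (6, 1, 0), (6, 4, 2), (6, 8, 5)]


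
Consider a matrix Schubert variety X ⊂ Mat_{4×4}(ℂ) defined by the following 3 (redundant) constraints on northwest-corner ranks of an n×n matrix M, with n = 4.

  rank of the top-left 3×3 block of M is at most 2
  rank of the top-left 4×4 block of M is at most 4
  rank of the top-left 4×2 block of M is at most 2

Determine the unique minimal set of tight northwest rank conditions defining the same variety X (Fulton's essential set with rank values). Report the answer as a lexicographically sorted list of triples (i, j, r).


Rank table r_w(4×4) implied by the 3 constraints:

  1 | 1 | 1 | 1
  1 | 2 | 2 | 2
  1 | 2 | 2 | 3
  1 | 2 | 3 | 4

so w = (1, 2, 4, 3).

Fulton essential set (the sole Rothe cell):

[(3, 3, 2)]


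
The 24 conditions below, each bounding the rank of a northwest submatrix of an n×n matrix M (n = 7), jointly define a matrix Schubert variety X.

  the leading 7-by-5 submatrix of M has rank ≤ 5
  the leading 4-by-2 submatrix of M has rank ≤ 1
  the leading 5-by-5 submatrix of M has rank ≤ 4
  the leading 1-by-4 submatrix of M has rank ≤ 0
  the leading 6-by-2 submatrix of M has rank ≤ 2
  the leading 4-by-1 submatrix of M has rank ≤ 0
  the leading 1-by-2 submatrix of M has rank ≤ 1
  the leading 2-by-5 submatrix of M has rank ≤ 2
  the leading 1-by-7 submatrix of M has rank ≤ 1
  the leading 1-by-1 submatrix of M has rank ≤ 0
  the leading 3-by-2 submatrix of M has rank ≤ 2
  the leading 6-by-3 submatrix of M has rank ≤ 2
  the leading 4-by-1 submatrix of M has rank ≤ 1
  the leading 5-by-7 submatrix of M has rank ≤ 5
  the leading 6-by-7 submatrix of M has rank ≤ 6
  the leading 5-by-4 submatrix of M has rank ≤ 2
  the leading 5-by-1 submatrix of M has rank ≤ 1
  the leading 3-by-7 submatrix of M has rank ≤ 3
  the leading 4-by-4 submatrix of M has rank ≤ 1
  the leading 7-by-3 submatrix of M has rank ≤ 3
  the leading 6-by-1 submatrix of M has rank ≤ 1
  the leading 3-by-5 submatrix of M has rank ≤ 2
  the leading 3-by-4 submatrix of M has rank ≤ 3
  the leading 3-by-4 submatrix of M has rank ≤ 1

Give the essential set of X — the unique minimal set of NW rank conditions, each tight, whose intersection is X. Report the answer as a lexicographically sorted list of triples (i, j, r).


Propagating the 24 rank bounds to every northwest block:

  i=1: 0 | 0 | 0 | 0 | 1 | 1 | 1
  i=2: 0 | 1 | 1 | 1 | 2 | 2 | 2
  i=3: 0 | 1 | 1 | 1 | 2 | 3 | 3
  i=4: 0 | 1 | 1 | 1 | 2 | 3 | 4
  i=5: 1 | 2 | 2 | 2 | 3 | 4 | 5
  i=6: 1 | 2 | 2 | 3 | 4 | 5 | 6
  i=7: 1 | 2 | 3 | 4 | 5 | 6 | 7

hence w(1..7) = (5, 2, 6, 7, 1, 4, 3).

4 SE-corners of the 12-cell Rothe diagram give Ess(w):

[(1, 4, 0), (4, 1, 0), (4, 4, 1), (6, 3, 2)]


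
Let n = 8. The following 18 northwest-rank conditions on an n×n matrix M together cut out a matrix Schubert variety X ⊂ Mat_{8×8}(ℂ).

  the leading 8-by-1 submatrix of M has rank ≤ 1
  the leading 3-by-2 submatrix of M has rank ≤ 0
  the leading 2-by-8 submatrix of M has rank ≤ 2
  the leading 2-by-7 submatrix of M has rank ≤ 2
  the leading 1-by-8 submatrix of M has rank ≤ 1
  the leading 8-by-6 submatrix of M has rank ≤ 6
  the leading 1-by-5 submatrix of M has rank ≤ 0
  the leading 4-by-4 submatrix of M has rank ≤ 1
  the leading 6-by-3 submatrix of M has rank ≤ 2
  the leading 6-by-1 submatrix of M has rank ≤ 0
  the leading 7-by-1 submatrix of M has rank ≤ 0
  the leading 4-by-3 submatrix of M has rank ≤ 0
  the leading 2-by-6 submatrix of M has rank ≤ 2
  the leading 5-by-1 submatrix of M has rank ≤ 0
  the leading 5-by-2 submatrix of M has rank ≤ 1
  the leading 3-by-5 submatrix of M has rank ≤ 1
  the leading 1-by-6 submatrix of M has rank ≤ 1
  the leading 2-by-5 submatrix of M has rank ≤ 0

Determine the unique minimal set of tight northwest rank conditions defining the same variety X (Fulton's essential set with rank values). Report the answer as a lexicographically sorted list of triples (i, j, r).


Reconstructing r_w from the 18 given conditions:

  0 0 0 0 0 1 1 1
  0 0 0 0 0 1 2 2
  0 0 0 1 1 2 3 3
  0 0 0 1 2 3 4 4
  0 1 1 2 3 4 5 5
  0 1 2 3 4 5 6 6
  0 1 2 3 4 5 6 7
  1 2 3 4 5 6 7 8

second differences of R give the permutation w = (6, 7, 4, 5, 2, 3, 8, 1).

Fulton essential set (3 of the 19 Rothe cells):

[(2, 5, 0), (4, 3, 0), (7, 1, 0)]


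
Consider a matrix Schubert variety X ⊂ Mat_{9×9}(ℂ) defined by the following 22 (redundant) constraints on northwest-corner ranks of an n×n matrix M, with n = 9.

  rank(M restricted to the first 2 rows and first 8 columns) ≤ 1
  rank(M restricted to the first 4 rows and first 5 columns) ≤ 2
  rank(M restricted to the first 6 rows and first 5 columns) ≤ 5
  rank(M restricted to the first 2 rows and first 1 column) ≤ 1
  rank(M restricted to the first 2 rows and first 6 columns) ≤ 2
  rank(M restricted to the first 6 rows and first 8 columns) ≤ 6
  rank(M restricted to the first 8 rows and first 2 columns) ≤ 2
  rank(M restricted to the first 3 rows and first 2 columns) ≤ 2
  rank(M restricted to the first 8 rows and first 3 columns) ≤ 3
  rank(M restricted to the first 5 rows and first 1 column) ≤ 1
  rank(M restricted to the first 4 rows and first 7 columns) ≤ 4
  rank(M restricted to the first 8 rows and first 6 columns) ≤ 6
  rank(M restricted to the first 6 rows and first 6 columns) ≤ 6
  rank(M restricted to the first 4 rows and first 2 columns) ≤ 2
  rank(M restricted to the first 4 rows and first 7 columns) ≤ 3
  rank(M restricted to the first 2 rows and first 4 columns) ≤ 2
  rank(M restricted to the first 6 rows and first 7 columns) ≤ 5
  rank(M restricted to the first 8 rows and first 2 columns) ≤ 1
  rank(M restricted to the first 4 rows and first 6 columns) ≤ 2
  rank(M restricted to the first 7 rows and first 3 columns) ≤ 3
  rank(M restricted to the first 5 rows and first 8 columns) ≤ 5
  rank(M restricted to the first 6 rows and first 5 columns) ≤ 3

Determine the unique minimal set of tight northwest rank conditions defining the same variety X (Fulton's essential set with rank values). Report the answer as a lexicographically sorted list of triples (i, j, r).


Propagating the 22 rank bounds to every northwest block:

  i=1: 1 | 1 | 1 | 1 | 1 | 1 | 1 | 1 | 1
  i=2: 1 | 1 | 1 | 1 | 1 | 1 | 1 | 1 | 2
  i=3: 1 | 1 | 2 | 2 | 2 | 2 | 2 | 2 | 3
  i=4: 1 | 1 | 2 | 2 | 2 | 2 | 3 | 3 | 4
  i=5: 1 | 1 | 2 | 3 | 3 | 3 | 4 | 4 | 5
  i=6: 1 | 1 | 2 | 3 | 3 | 4 | 5 | 5 | 6
  i=7: 1 | 1 | 2 | 3 | 4 | 5 | 6 | 6 | 7
  i=8: 1 | 1 | 2 | 3 | 4 | 5 | 6 | 7 | 8
  i=9: 1 | 2 | 3 | 4 | 5 | 6 | 7 | 8 | 9

giving w = (1, 9, 3, 7, 4, 6, 5, 8, 2) via Δ²R.

4 SE-corners of the 17-cell Rothe diagram give Ess(w):

[(2, 8, 1), (4, 6, 2), (6, 5, 3), (8, 2, 1)]


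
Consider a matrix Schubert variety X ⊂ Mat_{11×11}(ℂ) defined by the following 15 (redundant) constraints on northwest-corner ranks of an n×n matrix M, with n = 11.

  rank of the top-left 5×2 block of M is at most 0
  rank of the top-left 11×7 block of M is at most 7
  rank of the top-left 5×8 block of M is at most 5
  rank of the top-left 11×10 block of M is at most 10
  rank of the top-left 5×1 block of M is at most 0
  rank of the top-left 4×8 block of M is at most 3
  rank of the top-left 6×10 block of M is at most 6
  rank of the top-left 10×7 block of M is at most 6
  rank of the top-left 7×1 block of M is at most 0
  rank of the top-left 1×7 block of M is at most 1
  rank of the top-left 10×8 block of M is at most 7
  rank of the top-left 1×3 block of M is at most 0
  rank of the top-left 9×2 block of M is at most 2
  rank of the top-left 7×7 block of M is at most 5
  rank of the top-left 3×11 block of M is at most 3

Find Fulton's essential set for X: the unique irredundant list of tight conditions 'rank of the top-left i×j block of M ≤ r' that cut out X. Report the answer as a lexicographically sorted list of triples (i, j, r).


The tightest implied rank at each (i,j), from the 15 conditions:

  0 | 0 | 0 | 1 | 1 | 1 | 1 | 1 | 1 | 1 | 1
  0 | 0 | 1 | 2 | 2 | 2 | 2 | 2 | 2 | 2 | 2
  0 | 0 | 1 | 2 | 3 | 3 | 3 | 3 | 3 | 3 | 3
  0 | 0 | 1 | 2 | 3 | 3 | 3 | 3 | 4 | 4 | 4
  0 | 0 | 1 | 2 | 3 | 4 | 4 | 4 | 5 | 5 | 5
  0 | 1 | 2 | 3 | 4 | 5 | 5 | 5 | 6 | 6 | 6
  0 | 1 | 2 | 3 | 4 | 5 | 5 | 6 | 7 | 7 | 7
  1 | 2 | 3 | 4 | 5 | 6 | 6 | 7 | 8 | 8 | 8
  1 | 2 | 3 | 4 | 5 | 6 | 6 | 7 | 8 | 9 | 9
  1 | 2 | 3 | 4 | 5 | 6 | 6 | 7 | 8 | 9 | 10
  1 | 2 | 3 | 4 | 5 | 6 | 7 | 8 | 9 | 10 | 11

second differences of R give the permutation w = (4, 3, 5, 9, 6, 2, 8, 1, 10, 11, 7).

6 SE-corners of the 19-cell Rothe diagram give Ess(w):

[(1, 3, 0), (4, 8, 3), (5, 2, 0), (7, 1, 0), (7, 7, 5), (10, 7, 6)]


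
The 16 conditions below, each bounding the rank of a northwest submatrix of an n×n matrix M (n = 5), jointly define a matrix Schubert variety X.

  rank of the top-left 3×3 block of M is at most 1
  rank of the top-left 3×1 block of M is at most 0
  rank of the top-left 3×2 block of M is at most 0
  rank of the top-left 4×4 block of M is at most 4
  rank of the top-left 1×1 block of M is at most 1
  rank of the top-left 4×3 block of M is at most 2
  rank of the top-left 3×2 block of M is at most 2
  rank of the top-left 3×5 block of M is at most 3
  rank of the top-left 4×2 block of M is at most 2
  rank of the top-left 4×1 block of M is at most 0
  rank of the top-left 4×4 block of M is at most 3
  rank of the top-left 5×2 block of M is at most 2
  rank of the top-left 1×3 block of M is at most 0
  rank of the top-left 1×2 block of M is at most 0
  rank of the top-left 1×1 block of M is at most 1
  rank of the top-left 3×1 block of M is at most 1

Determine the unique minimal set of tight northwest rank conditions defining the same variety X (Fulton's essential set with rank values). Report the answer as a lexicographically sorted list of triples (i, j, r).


Computing R[i][j] = min implied NW-rank bound (n=5, 16 conditions):

  i=1: 0  0  0  1  1
  i=2: 0  0  1  2  2
  i=3: 0  0  1  2  3
  i=4: 0  1  2  3  4
  i=5: 1  2  3  4  5

giving w = (4, 3, 5, 2, 1) via Δ²R.

Rothe diagram D(w) (8 cells), 3 SE-corners (essential conditions):

[(1, 3, 0), (3, 2, 0), (4, 1, 0)]


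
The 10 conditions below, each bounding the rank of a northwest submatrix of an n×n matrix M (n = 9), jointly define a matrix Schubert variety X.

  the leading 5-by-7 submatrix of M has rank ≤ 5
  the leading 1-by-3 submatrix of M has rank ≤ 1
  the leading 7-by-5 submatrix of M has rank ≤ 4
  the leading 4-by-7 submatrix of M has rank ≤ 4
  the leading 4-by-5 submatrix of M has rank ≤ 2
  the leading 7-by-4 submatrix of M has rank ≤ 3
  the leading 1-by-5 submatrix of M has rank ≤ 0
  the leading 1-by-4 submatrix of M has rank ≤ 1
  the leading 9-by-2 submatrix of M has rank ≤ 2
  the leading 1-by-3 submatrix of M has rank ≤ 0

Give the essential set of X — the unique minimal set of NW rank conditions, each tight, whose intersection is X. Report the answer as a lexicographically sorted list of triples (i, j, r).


Rank table r_w(9×9) implied by the 10 constraints:

  0  0  0  0  0  1  1  1  1
  1  1  1  1  1  2  2  2  2
  1  2  2  2  2  3  3  3  3
  1  2  2  2  2  3  4  4  4
  1  2  3  3  3  4  5  5  5
  1  2  3  3  4  5  6  6  6
  1  2  3  3  4  5  6  7  7
  1  2  3  4  5  6  7  8  8
  1  2  3  4  5  6  7  8  9

second differences of R give the permutation w = (6, 1, 2, 7, 3, 5, 8, 4, 9).

D(w) has 10 cells with 3 SE-corners; essential set:

[(1, 5, 0), (4, 5, 2), (7, 4, 3)]


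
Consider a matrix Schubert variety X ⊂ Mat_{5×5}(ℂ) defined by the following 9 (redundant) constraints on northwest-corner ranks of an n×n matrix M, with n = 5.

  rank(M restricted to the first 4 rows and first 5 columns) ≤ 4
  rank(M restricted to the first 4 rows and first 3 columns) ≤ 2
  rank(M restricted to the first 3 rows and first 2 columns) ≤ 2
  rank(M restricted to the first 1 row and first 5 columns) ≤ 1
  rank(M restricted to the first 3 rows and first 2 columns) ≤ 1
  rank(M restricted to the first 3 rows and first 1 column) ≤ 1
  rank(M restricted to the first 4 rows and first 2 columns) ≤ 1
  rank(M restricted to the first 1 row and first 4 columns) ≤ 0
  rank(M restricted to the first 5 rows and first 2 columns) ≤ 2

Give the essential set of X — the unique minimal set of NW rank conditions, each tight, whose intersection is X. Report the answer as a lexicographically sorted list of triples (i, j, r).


Reconstructing r_w from the 9 given conditions:

  row 1: 0, 0, 0, 0, 1
  row 2: 1, 1, 1, 1, 2
  row 3: 1, 1, 2, 2, 3
  row 4: 1, 1, 2, 3, 4
  row 5: 1, 2, 3, 4, 5

giving w = (5, 1, 3, 4, 2) via Δ²R.

ℓ(w)=6; the 2 essential cells (i,j,r):

[(1, 4, 0), (4, 2, 1)]


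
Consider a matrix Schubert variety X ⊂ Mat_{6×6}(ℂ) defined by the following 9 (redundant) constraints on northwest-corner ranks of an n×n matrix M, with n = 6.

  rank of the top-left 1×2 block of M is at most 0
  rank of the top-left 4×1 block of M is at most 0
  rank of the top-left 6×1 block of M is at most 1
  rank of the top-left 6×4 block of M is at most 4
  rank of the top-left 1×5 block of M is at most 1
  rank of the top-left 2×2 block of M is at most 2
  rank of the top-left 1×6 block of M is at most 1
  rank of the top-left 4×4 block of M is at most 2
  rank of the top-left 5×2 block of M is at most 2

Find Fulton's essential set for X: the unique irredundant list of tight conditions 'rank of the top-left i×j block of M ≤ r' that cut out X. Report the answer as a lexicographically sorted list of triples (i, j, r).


Computing R[i][j] = min implied NW-rank bound (n=6, 9 conditions):

  row 1: 0 | 0 | 1 | 1 | 1 | 1
  row 2: 0 | 1 | 2 | 2 | 2 | 2
  row 3: 0 | 1 | 2 | 2 | 3 | 3
  row 4: 0 | 1 | 2 | 2 | 3 | 4
  row 5: 1 | 2 | 3 | 3 | 4 | 5
  row 6: 1 | 2 | 3 | 4 | 5 | 6

hence w(1..6) = (3, 2, 5, 6, 1, 4).

Rothe diagram D(w) (7 cells), 3 SE-corners (essential conditions):

[(1, 2, 0), (4, 1, 0), (4, 4, 2)]


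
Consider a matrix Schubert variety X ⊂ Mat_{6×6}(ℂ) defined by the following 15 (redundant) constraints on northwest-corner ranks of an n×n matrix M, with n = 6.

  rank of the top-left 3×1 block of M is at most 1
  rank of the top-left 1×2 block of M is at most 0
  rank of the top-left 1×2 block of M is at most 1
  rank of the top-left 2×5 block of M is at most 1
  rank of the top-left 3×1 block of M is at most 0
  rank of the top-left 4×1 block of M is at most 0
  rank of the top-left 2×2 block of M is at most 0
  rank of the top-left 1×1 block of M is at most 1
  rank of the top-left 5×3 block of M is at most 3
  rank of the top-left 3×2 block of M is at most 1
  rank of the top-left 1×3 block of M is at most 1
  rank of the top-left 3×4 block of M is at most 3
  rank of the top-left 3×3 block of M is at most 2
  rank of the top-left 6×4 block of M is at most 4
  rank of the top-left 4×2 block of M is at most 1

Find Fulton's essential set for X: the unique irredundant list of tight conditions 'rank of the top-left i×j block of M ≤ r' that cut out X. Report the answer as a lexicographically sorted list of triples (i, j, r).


Rank table r_w(6×6) implied by the 15 constraints:

  0  0  1  1  1  1
  0  0  1  1  1  2
  0  1  2  2  2  3
  0  1  2  3  3  4
  1  2  3  4  4  5
  1  2  3  4  5  6

so w = (3, 6, 2, 4, 1, 5).

|D(w)|=8, |Ess(w)|=3:

[(2, 2, 0), (2, 5, 1), (4, 1, 0)]


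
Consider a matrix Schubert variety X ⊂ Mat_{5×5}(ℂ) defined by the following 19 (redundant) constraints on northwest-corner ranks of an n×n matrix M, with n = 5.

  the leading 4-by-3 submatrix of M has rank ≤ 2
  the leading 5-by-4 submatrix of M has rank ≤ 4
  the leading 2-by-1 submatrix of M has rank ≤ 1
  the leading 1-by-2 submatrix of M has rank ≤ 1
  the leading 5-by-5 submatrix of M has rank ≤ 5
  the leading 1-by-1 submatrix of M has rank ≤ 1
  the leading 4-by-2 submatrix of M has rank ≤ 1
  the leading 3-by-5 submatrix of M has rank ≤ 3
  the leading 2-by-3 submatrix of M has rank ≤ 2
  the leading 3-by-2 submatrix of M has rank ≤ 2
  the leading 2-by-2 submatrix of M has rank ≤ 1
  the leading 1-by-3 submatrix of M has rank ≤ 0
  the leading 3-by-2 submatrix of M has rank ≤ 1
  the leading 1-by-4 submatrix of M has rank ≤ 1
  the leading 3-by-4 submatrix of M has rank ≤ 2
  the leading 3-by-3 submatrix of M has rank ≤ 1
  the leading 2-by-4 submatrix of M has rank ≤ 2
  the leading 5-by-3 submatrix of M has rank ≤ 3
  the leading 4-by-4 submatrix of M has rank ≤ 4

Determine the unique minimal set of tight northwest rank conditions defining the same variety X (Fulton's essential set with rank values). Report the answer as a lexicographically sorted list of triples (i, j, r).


Computing R[i][j] = min implied NW-rank bound (n=5, 19 conditions):

  0, 0, 0, 1, 1
  1, 1, 1, 2, 2
  1, 1, 1, 2, 3
  1, 1, 2, 3, 4
  1, 2, 3, 4, 5

the unique w with this rank table is (4, 1, 5, 3, 2).

3 SE-corners of the 6-cell Rothe diagram give Ess(w):

[(1, 3, 0), (3, 3, 1), (4, 2, 1)]


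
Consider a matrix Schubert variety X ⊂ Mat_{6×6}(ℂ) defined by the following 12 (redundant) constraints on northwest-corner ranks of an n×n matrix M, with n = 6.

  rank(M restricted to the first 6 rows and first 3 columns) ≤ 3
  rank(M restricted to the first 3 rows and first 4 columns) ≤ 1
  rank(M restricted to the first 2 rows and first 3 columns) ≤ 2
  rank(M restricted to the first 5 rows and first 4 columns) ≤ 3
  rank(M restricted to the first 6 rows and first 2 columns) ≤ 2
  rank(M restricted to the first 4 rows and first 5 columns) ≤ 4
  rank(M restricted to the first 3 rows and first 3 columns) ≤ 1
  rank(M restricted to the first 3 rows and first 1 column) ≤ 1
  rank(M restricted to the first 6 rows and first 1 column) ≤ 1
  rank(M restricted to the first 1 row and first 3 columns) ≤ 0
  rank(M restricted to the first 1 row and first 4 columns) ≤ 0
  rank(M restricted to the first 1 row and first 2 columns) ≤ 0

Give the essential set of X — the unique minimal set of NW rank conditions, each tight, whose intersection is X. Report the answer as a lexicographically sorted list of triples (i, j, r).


Computing R[i][j] = min implied NW-rank bound (n=6, 12 conditions):

  i=1: 0  0  0  0  1  1
  i=2: 1  1  1  1  2  2
  i=3: 1  1  1  1  2  3
  i=4: 1  2  2  2  3  4
  i=5: 1  2  3  3  4  5
  i=6: 1  2  3  4  5  6

hence w(1..6) = (5, 1, 6, 2, 3, 4).

ℓ(w)=7; the 2 essential cells (i,j,r):

[(1, 4, 0), (3, 4, 1)]


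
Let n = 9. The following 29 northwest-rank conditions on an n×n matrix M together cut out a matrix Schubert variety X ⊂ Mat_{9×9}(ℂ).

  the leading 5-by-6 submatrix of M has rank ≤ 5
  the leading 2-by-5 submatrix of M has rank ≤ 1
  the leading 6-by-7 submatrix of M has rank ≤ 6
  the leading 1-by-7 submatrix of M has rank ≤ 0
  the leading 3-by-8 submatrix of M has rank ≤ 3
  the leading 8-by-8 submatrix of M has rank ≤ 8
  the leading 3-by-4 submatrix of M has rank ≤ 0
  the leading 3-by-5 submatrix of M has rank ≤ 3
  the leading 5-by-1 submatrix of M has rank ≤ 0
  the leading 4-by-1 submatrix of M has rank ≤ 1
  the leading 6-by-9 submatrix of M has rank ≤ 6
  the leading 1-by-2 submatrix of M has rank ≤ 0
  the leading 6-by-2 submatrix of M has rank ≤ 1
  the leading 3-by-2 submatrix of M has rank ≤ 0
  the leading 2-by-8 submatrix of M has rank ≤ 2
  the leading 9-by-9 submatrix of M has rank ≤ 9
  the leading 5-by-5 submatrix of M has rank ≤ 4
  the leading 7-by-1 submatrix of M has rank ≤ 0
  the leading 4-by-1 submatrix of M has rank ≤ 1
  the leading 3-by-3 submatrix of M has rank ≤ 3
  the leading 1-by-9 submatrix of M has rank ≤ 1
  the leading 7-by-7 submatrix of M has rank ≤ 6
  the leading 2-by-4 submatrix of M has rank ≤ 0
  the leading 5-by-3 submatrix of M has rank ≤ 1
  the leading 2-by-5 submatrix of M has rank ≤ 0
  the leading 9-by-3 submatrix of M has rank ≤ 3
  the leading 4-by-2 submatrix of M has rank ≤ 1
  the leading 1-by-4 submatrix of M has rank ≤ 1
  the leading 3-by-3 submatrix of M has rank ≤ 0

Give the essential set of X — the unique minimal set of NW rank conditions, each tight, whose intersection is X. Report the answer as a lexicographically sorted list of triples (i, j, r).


Reconstructing r_w from the 29 given conditions:

  row 1: 0, 0, 0, 0, 0, 0, 0, 1, 1
  row 2: 0, 0, 0, 0, 0, 1, 1, 2, 2
  row 3: 0, 0, 0, 0, 1, 2, 2, 3, 3
  row 4: 0, 1, 1, 1, 2, 3, 3, 4, 4
  row 5: 0, 1, 1, 2, 3, 4, 4, 5, 5
  row 6: 0, 1, 2, 3, 4, 5, 5, 6, 6
  row 7: 0, 1, 2, 3, 4, 5, 6, 7, 7
  row 8: 1, 2, 3, 4, 5, 6, 7, 8, 8
  row 9: 1, 2, 3, 4, 5, 6, 7, 8, 9

second differences of R give the permutation w = (8, 6, 5, 2, 4, 3, 7, 1, 9).

|D(w)|=21, |Ess(w)|=5:

[(1, 7, 0), (2, 5, 0), (3, 4, 0), (5, 3, 1), (7, 1, 0)]


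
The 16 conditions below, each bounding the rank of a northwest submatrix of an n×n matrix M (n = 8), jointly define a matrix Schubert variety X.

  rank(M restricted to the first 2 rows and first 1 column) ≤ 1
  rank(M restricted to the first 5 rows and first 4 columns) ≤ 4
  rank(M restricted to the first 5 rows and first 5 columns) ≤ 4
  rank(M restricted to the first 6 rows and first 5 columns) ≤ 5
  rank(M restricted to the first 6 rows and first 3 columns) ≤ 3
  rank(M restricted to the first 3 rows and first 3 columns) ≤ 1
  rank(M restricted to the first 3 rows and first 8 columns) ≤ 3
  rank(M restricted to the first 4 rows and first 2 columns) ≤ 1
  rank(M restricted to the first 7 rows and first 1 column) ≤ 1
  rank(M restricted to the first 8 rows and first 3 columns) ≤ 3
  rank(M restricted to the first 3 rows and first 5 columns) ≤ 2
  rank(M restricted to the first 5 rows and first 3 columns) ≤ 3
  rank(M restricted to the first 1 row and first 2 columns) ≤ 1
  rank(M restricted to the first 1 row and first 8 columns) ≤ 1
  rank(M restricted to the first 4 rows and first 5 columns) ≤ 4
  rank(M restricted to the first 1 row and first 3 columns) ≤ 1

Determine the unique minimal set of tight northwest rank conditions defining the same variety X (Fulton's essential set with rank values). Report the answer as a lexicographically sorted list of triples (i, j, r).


The tightest implied rank at each (i,j), from the 16 conditions:

  R[1]: 1  1  1  1  1  1  1  1
  R[2]: 1  1  1  2  2  2  2  2
  R[3]: 1  1  1  2  2  3  3  3
  R[4]: 1  1  2  3  3  4  4  4
  R[5]: 1  2  3  4  4  5  5  5
  R[6]: 1  2  3  4  5  6  6  6
  R[7]: 1  2  3  4  5  6  7  7
  R[8]: 1  2  3  4  5  6  7  8

second differences of R give the permutation w = (1, 4, 6, 3, 2, 5, 7, 8).

D(w) has 6 cells with 3 SE-corners; essential set:

[(3, 3, 1), (3, 5, 2), (4, 2, 1)]


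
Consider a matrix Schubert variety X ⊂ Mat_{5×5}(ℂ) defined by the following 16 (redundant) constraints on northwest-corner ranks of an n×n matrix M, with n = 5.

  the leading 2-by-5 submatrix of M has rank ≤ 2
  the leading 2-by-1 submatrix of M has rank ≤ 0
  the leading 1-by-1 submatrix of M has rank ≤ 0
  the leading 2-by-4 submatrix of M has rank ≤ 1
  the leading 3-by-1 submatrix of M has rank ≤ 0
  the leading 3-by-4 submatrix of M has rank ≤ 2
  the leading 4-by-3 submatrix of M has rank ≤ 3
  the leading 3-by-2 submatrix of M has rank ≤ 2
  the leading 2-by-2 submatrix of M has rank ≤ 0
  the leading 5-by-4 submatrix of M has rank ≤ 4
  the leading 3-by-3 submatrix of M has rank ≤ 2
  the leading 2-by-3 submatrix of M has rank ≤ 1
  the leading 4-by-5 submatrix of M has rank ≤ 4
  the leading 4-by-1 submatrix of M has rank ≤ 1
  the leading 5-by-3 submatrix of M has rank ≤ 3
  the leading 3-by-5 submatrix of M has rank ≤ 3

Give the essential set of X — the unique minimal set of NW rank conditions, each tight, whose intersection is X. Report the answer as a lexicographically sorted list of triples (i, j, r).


Rank table r_w(5×5) implied by the 16 constraints:

  i=1: 0 0 1 1 1
  i=2: 0 0 1 1 2
  i=3: 0 1 2 2 3
  i=4: 1 2 3 3 4
  i=5: 1 2 3 4 5

second differences of R give the permutation w = (3, 5, 2, 1, 4).

|D(w)|=6, |Ess(w)|=3:

[(2, 2, 0), (2, 4, 1), (3, 1, 0)]
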